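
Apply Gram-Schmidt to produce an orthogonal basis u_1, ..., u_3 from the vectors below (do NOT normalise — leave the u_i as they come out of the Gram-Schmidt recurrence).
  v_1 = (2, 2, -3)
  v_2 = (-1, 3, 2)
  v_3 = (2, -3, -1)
Orthogonal basis:
  u_1 = (2, 2, -3)
  u_2 = (-13/17, 55/17, 28/17)
  u_3 = (7/6, -7/78, 28/39)

Apply the Gram-Schmidt recurrence
  u_1 = v_1
  u_i = v_i − Σ_{j<i} ((v_i · u_j) / (u_j · u_j)) · u_j.

Step by step this gives:
  u_1 = (2, 2, -3)
  u_2 = (-13/17, 55/17, 28/17)
  u_3 = (7/6, -7/78, 28/39)

Orthogonality check:
  u_2 · u_1 = 0 (should be 0)
  u_3 · u_1 = 0 (should be 0)
  u_3 · u_2 = 0 (should be 0)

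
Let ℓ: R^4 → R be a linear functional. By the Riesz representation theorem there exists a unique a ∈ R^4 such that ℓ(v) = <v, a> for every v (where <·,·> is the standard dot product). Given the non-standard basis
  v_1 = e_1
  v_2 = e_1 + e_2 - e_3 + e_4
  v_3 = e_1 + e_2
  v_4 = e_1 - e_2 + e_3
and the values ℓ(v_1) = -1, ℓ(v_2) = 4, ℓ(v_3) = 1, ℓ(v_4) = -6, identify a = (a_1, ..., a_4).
a = (-1, 2, -3, 0)

Write a = (a_1, ..., a_4) in the standard basis. For each basis vector v_i, ℓ(v_i) = <v_i, a> is a linear equation in the a_j's. Collect the n equations into a matrix system V a = ℓ, where row i of V is v_i (expressed in the standard basis). Since V is invertible (lower-triangular with 1s on the diagonal, up to permutation), solve by back-substitution:
  V =
[[1, 0, 0, 0],
 [1, 1, -1, 1],
 [1, 1, 0, 0],
 [1, -1, 1, 0]]
  V a = (-1, 4, 1, -6)
Solving gives a = (-1, 2, -3, 0).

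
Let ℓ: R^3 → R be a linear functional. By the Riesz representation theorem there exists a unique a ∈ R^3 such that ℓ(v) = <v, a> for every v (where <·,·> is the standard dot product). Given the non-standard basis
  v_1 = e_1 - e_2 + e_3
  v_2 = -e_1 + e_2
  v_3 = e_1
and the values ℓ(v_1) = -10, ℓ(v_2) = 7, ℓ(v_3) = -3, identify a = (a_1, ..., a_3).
a = (-3, 4, -3)

Write a = (a_1, ..., a_3) in the standard basis. For each basis vector v_i, ℓ(v_i) = <v_i, a> is a linear equation in the a_j's. Collect the n equations into a matrix system V a = ℓ, where row i of V is v_i (expressed in the standard basis). Since V is invertible (lower-triangular with 1s on the diagonal, up to permutation), solve by back-substitution:
  V =
[[1, -1, 1],
 [-1, 1, 0],
 [1, 0, 0]]
  V a = (-10, 7, -3)
Solving gives a = (-3, 4, -3).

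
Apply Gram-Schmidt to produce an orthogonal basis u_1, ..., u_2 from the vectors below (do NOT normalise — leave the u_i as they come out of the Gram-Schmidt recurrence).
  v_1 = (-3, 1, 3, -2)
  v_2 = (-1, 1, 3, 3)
Orthogonal basis:
  u_1 = (-3, 1, 3, -2)
  u_2 = (-2/23, 16/23, 48/23, 83/23)

Apply the Gram-Schmidt recurrence
  u_1 = v_1
  u_i = v_i − Σ_{j<i} ((v_i · u_j) / (u_j · u_j)) · u_j.

Step by step this gives:
  u_1 = (-3, 1, 3, -2)
  u_2 = (-2/23, 16/23, 48/23, 83/23)

Orthogonality check:
  u_2 · u_1 = 0 (should be 0)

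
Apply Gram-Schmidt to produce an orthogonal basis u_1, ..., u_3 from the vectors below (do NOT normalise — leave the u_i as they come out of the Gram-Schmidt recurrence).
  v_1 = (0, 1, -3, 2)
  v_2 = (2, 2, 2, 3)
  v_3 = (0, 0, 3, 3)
Orthogonal basis:
  u_1 = (0, 1, -3, 2)
  u_2 = (2, 13/7, 17/7, 19/7)
  u_3 = (-216/145, -339/290, 159/290, 204/145)

Apply the Gram-Schmidt recurrence
  u_1 = v_1
  u_i = v_i − Σ_{j<i} ((v_i · u_j) / (u_j · u_j)) · u_j.

Step by step this gives:
  u_1 = (0, 1, -3, 2)
  u_2 = (2, 13/7, 17/7, 19/7)
  u_3 = (-216/145, -339/290, 159/290, 204/145)

Orthogonality check:
  u_2 · u_1 = 0 (should be 0)
  u_3 · u_1 = 0 (should be 0)
  u_3 · u_2 = 0 (should be 0)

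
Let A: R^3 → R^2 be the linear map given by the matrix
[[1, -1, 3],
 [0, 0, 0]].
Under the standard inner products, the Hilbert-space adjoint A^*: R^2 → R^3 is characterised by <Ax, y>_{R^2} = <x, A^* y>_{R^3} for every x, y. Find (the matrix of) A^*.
A^* = A^T =
[[1, 0],
 [-1, 0],
 [3, 0]]

For real matrices with standard dot products, the defining identity <Ax, y> = <x, A^* y> gives (Ax)^T y = x^T (A^*) y, i.e. x^T A^T y = x^T (A^*) y. Since this holds for all x, y, we must have A^* = A^T. Therefore
A^* =
[[1, 0],
 [-1, 0],
 [3, 0]].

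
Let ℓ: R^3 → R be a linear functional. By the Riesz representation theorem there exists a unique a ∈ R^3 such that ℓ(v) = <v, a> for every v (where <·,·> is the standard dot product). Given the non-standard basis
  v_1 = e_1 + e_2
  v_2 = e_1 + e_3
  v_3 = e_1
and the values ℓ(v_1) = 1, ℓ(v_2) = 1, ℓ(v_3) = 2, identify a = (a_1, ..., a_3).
a = (2, -1, -1)

Write a = (a_1, ..., a_3) in the standard basis. For each basis vector v_i, ℓ(v_i) = <v_i, a> is a linear equation in the a_j's. Collect the n equations into a matrix system V a = ℓ, where row i of V is v_i (expressed in the standard basis). Since V is invertible (lower-triangular with 1s on the diagonal, up to permutation), solve by back-substitution:
  V =
[[1, 1, 0],
 [1, 0, 1],
 [1, 0, 0]]
  V a = (1, 1, 2)
Solving gives a = (2, -1, -1).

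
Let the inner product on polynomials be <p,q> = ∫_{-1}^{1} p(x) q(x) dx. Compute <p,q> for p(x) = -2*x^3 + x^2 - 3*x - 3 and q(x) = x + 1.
<p,q> = -122/15

Expand the product: p(x)·q(x) = -2*x^4 - x^3 - 2*x^2 - 6*x - 3.
∫_{-1}^{1} of each monomial x^k gives [2/(k+1) if k even, 0 if k odd]. Integrating term-by-term (or equivalently evaluating the antiderivative F(x) = -2*x^5/5 - x^4/4 - 2*x^3/3 - 3*x^2 - 3*x at the endpoints):
  F(1) − F(−1) = -439/60 − (49/60) = -122/15.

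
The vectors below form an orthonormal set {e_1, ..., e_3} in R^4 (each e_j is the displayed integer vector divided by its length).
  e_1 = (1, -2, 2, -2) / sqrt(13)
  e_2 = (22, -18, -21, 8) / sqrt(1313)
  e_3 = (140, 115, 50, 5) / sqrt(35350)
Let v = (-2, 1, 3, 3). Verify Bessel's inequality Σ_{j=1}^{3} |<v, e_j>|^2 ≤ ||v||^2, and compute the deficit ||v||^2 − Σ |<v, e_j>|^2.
Σ |<v, e_j>|^2 = 9; ||v||^2 = 23; deficit = 14

Write each e_j = u_j / sqrt(<u_j, u_j>) where u_j is the displayed integer vector. Then <v, e_j> = <v, u_j> / sqrt(<u_j, u_j>), so |<v, e_j>|^2 = <v, u_j>^2 / <u_j, u_j>.
Coefficients: <v, e_1> = -4/sqrt(13), <v, e_2> = -101/sqrt(1313), <v, e_3> = 0/sqrt(35350).
Square and sum: Σ |<v, e_j>|^2 = 9.
Compute ||v||^2 = v·v = 23.
Deficit = 23 − 9 = 14 ≥ 0, confirming Bessel's inequality. (The deficit equals ||v − Σ <v,e_j> e_j||^2, the squared distance from v to span{e_j}.)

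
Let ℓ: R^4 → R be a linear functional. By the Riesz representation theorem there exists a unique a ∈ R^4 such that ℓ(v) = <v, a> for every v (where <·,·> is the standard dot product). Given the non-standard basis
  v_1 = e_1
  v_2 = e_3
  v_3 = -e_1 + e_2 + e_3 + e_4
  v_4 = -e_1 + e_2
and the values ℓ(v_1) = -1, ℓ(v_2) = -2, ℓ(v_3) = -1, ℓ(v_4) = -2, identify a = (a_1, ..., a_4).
a = (-1, -3, -2, 3)

Write a = (a_1, ..., a_4) in the standard basis. For each basis vector v_i, ℓ(v_i) = <v_i, a> is a linear equation in the a_j's. Collect the n equations into a matrix system V a = ℓ, where row i of V is v_i (expressed in the standard basis). Since V is invertible (lower-triangular with 1s on the diagonal, up to permutation), solve by back-substitution:
  V =
[[1, 0, 0, 0],
 [0, 0, 1, 0],
 [-1, 1, 1, 1],
 [-1, 1, 0, 0]]
  V a = (-1, -2, -1, -2)
Solving gives a = (-1, -3, -2, 3).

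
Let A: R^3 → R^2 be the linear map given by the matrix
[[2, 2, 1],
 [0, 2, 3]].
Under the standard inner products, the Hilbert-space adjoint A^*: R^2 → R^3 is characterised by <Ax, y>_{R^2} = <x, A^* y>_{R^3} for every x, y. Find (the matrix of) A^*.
A^* = A^T =
[[2, 0],
 [2, 2],
 [1, 3]]

For real matrices with standard dot products, the defining identity <Ax, y> = <x, A^* y> gives (Ax)^T y = x^T (A^*) y, i.e. x^T A^T y = x^T (A^*) y. Since this holds for all x, y, we must have A^* = A^T. Therefore
A^* =
[[2, 0],
 [2, 2],
 [1, 3]].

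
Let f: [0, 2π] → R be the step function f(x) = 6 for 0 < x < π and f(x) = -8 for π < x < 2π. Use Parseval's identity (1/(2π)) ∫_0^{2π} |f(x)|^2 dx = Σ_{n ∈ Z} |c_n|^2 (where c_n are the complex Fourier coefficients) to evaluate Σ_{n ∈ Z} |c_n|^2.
Σ |c_n|^2 = 50

Parseval equates the L^2 energy of f (normalised by 1/(2π)) with the ℓ^2 sum of its Fourier coefficients: (1/(2π)) ∫_0^{2π} |f|^2 = Σ |c_n|^2.
Compute the left side: (1/(2π)) [∫_0^π 6^2 dx + ∫_π^{2π} (-8)^2 dx] = (1/(2π)) · (36π + 64π) = (36 + 64)/2 = 50.
So Σ_{n ∈ Z} |c_n|^2 = 50.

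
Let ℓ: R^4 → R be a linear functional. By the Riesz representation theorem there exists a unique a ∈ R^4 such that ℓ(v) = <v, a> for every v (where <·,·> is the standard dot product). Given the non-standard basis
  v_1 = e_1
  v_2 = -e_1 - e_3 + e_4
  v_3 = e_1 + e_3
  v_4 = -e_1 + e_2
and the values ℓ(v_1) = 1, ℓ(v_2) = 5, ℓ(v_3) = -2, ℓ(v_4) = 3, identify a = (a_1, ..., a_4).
a = (1, 4, -3, 3)

Write a = (a_1, ..., a_4) in the standard basis. For each basis vector v_i, ℓ(v_i) = <v_i, a> is a linear equation in the a_j's. Collect the n equations into a matrix system V a = ℓ, where row i of V is v_i (expressed in the standard basis). Since V is invertible (lower-triangular with 1s on the diagonal, up to permutation), solve by back-substitution:
  V =
[[1, 0, 0, 0],
 [-1, 0, -1, 1],
 [1, 0, 1, 0],
 [-1, 1, 0, 0]]
  V a = (1, 5, -2, 3)
Solving gives a = (1, 4, -3, 3).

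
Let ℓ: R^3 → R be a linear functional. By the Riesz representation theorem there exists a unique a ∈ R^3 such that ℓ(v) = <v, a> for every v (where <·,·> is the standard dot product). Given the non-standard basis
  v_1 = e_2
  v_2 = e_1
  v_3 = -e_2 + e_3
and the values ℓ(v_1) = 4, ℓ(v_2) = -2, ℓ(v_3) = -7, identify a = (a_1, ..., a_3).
a = (-2, 4, -3)

Write a = (a_1, ..., a_3) in the standard basis. For each basis vector v_i, ℓ(v_i) = <v_i, a> is a linear equation in the a_j's. Collect the n equations into a matrix system V a = ℓ, where row i of V is v_i (expressed in the standard basis). Since V is invertible (lower-triangular with 1s on the diagonal, up to permutation), solve by back-substitution:
  V =
[[0, 1, 0],
 [1, 0, 0],
 [0, -1, 1]]
  V a = (4, -2, -7)
Solving gives a = (-2, 4, -3).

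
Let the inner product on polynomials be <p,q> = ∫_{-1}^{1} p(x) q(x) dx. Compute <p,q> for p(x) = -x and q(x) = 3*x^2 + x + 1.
<p,q> = -2/3

Expand the product: p(x)·q(x) = -3*x^3 - x^2 - x.
∫_{-1}^{1} of each monomial x^k gives [2/(k+1) if k even, 0 if k odd]. Integrating term-by-term (or equivalently evaluating the antiderivative F(x) = -3*x^4/4 - x^3/3 - x^2/2 at the endpoints):
  F(1) − F(−1) = -19/12 − (-11/12) = -2/3.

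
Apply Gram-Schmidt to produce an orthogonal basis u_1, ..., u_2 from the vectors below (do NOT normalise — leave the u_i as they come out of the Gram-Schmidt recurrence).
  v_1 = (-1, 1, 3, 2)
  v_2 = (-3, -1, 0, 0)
Orthogonal basis:
  u_1 = (-1, 1, 3, 2)
  u_2 = (-43/15, -17/15, -2/5, -4/15)

Apply the Gram-Schmidt recurrence
  u_1 = v_1
  u_i = v_i − Σ_{j<i} ((v_i · u_j) / (u_j · u_j)) · u_j.

Step by step this gives:
  u_1 = (-1, 1, 3, 2)
  u_2 = (-43/15, -17/15, -2/5, -4/15)

Orthogonality check:
  u_2 · u_1 = 0 (should be 0)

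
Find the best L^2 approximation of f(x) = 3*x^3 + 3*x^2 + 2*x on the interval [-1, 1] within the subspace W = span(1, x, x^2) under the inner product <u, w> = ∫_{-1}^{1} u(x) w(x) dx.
g(x) = 3*x^2 + 19*x/5

The best approximation g ∈ W is the orthogonal projection of f onto W. Writing g = a_0 + a_1 x + a_2 x^2, the coefficients solve the normal equations G · a = b where
  G_{ij} = <φ_i, φ_j> and b_i = <f, φ_i>, with φ_0 = 1, φ_1 = x, φ_2 = x^2.
G =
  [2, 0, 2/3]
  [0, 2/3, 0]
  [2/3, 0, 2/5],
b = (2, 38/15, 6/5).
Solving gives a_0 = 0, a_1 = 19/5, a_2 = 3, so
  g(x) = 3*x^2 + 19*x/5.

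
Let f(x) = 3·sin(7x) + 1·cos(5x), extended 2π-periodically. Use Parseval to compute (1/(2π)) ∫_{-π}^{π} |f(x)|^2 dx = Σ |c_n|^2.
Σ |c_n|^2 = 5

Expand |f|^2 and use orthogonality of {sin(nx), cos(mx)} on [-π, π]:
  ∫_{-π}^{π} sin(nx)^2 dx = π, ∫ cos(mx)^2 dx = π, and cross terms integrate to 0.
So ∫_{-π}^{π} f(x)^2 dx = 3^2 · π + 1^2 · π = (9 + 1)π.
Divide by 2π: (9 + 1)/2 = 5.
By Parseval, this equals Σ |c_n|^2.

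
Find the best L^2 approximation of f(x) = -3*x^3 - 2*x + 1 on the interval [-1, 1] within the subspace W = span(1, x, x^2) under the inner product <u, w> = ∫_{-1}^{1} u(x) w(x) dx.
g(x) = 1 - 19*x/5

The best approximation g ∈ W is the orthogonal projection of f onto W. Writing g = a_0 + a_1 x + a_2 x^2, the coefficients solve the normal equations G · a = b where
  G_{ij} = <φ_i, φ_j> and b_i = <f, φ_i>, with φ_0 = 1, φ_1 = x, φ_2 = x^2.
G =
  [2, 0, 2/3]
  [0, 2/3, 0]
  [2/3, 0, 2/5],
b = (2, -38/15, 2/3).
Solving gives a_0 = 1, a_1 = -19/5, a_2 = 0, so
  g(x) = 1 - 19*x/5.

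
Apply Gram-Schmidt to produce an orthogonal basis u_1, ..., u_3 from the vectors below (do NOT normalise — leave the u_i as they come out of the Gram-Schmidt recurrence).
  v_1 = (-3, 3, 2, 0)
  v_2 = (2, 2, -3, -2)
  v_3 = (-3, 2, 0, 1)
Orthogonal basis:
  u_1 = (-3, 3, 2, 0)
  u_2 = (13/11, 31/11, -27/11, -2)
  u_3 = (-409/426, -25/426, -96/71, 215/213)

Apply the Gram-Schmidt recurrence
  u_1 = v_1
  u_i = v_i − Σ_{j<i} ((v_i · u_j) / (u_j · u_j)) · u_j.

Step by step this gives:
  u_1 = (-3, 3, 2, 0)
  u_2 = (13/11, 31/11, -27/11, -2)
  u_3 = (-409/426, -25/426, -96/71, 215/213)

Orthogonality check:
  u_2 · u_1 = 0 (should be 0)
  u_3 · u_1 = 0 (should be 0)
  u_3 · u_2 = 0 (should be 0)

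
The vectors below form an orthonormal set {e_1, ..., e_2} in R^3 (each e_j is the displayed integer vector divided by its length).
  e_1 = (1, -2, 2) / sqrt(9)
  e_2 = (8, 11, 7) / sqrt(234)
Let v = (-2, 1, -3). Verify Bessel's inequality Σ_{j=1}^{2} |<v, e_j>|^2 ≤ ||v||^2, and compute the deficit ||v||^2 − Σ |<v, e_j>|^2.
Σ |<v, e_j>|^2 = 14; ||v||^2 = 14; deficit = 0

Write each e_j = u_j / sqrt(<u_j, u_j>) where u_j is the displayed integer vector. Then <v, e_j> = <v, u_j> / sqrt(<u_j, u_j>), so |<v, e_j>|^2 = <v, u_j>^2 / <u_j, u_j>.
Coefficients: <v, e_1> = -10/sqrt(9), <v, e_2> = -26/sqrt(234).
Square and sum: Σ |<v, e_j>|^2 = 14.
Compute ||v||^2 = v·v = 14.
Deficit = 14 − 14 = 0 ≥ 0, confirming Bessel's inequality. (The deficit equals ||v − Σ <v,e_j> e_j||^2, the squared distance from v to span{e_j}.)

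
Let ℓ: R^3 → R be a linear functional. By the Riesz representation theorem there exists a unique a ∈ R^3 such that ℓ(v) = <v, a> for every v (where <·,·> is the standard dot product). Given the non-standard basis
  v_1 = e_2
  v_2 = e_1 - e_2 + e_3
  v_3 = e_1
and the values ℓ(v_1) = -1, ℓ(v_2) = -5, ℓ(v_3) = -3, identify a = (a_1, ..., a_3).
a = (-3, -1, -3)

Write a = (a_1, ..., a_3) in the standard basis. For each basis vector v_i, ℓ(v_i) = <v_i, a> is a linear equation in the a_j's. Collect the n equations into a matrix system V a = ℓ, where row i of V is v_i (expressed in the standard basis). Since V is invertible (lower-triangular with 1s on the diagonal, up to permutation), solve by back-substitution:
  V =
[[0, 1, 0],
 [1, -1, 1],
 [1, 0, 0]]
  V a = (-1, -5, -3)
Solving gives a = (-3, -1, -3).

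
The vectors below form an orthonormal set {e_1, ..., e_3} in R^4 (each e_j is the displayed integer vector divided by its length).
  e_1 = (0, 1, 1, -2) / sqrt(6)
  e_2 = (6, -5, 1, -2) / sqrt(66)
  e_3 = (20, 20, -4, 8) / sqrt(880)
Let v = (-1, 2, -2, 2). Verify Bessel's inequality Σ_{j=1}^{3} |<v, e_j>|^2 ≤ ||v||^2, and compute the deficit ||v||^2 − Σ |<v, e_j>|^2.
Σ |<v, e_j>|^2 = 61/5; ||v||^2 = 13; deficit = 4/5

Write each e_j = u_j / sqrt(<u_j, u_j>) where u_j is the displayed integer vector. Then <v, e_j> = <v, u_j> / sqrt(<u_j, u_j>), so |<v, e_j>|^2 = <v, u_j>^2 / <u_j, u_j>.
Coefficients: <v, e_1> = -4/sqrt(6), <v, e_2> = -22/sqrt(66), <v, e_3> = 44/sqrt(880).
Square and sum: Σ |<v, e_j>|^2 = 61/5.
Compute ||v||^2 = v·v = 13.
Deficit = 13 − 61/5 = 4/5 ≥ 0, confirming Bessel's inequality. (The deficit equals ||v − Σ <v,e_j> e_j||^2, the squared distance from v to span{e_j}.)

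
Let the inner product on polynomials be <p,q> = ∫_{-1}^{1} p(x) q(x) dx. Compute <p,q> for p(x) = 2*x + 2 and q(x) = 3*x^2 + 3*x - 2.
<p,q> = 0

Expand the product: p(x)·q(x) = 6*x^3 + 12*x^2 + 2*x - 4.
∫_{-1}^{1} of each monomial x^k gives [2/(k+1) if k even, 0 if k odd]. Integrating term-by-term (or equivalently evaluating the antiderivative F(x) = 3*x^4/2 + 4*x^3 + x^2 - 4*x at the endpoints):
  F(1) − F(−1) = 5/2 − (5/2) = 0.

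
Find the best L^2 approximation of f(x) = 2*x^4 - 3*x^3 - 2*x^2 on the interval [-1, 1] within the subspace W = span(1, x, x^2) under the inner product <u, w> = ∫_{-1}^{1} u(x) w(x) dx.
g(x) = -2*x^2/7 - 9*x/5 - 6/35

The best approximation g ∈ W is the orthogonal projection of f onto W. Writing g = a_0 + a_1 x + a_2 x^2, the coefficients solve the normal equations G · a = b where
  G_{ij} = <φ_i, φ_j> and b_i = <f, φ_i>, with φ_0 = 1, φ_1 = x, φ_2 = x^2.
G =
  [2, 0, 2/3]
  [0, 2/3, 0]
  [2/3, 0, 2/5],
b = (-8/15, -6/5, -8/35).
Solving gives a_0 = -6/35, a_1 = -9/5, a_2 = -2/7, so
  g(x) = -2*x^2/7 - 9*x/5 - 6/35.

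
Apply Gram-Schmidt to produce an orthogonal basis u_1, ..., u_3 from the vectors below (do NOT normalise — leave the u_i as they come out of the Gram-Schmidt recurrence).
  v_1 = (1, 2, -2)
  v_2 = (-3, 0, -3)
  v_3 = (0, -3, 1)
Orthogonal basis:
  u_1 = (1, 2, -2)
  u_2 = (-10/3, -2/3, -7/3)
  u_3 = (14/17, -21/17, -14/17)

Apply the Gram-Schmidt recurrence
  u_1 = v_1
  u_i = v_i − Σ_{j<i} ((v_i · u_j) / (u_j · u_j)) · u_j.

Step by step this gives:
  u_1 = (1, 2, -2)
  u_2 = (-10/3, -2/3, -7/3)
  u_3 = (14/17, -21/17, -14/17)

Orthogonality check:
  u_2 · u_1 = 0 (should be 0)
  u_3 · u_1 = 0 (should be 0)
  u_3 · u_2 = 0 (should be 0)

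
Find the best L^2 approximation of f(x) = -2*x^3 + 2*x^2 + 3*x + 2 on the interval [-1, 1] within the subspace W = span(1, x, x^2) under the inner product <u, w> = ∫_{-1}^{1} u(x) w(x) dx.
g(x) = 2*x^2 + 9*x/5 + 2

The best approximation g ∈ W is the orthogonal projection of f onto W. Writing g = a_0 + a_1 x + a_2 x^2, the coefficients solve the normal equations G · a = b where
  G_{ij} = <φ_i, φ_j> and b_i = <f, φ_i>, with φ_0 = 1, φ_1 = x, φ_2 = x^2.
G =
  [2, 0, 2/3]
  [0, 2/3, 0]
  [2/3, 0, 2/5],
b = (16/3, 6/5, 32/15).
Solving gives a_0 = 2, a_1 = 9/5, a_2 = 2, so
  g(x) = 2*x^2 + 9*x/5 + 2.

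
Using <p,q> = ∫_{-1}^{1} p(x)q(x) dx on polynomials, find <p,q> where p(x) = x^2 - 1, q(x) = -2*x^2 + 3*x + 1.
<p,q> = -4/5

Expand the product: p(x)·q(x) = -2*x^4 + 3*x^3 + 3*x^2 - 3*x - 1.
∫_{-1}^{1} of each monomial x^k gives [2/(k+1) if k even, 0 if k odd]. Integrating term-by-term (or equivalently evaluating the antiderivative F(x) = -2*x^5/5 + 3*x^4/4 + x^3 - 3*x^2/2 - x at the endpoints):
  F(1) − F(−1) = -23/20 − (-7/20) = -4/5.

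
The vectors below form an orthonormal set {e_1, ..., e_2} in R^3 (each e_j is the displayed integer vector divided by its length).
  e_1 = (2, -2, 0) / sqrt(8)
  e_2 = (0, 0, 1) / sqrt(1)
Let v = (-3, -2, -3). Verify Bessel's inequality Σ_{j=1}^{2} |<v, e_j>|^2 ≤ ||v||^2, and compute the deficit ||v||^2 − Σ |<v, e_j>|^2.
Σ |<v, e_j>|^2 = 19/2; ||v||^2 = 22; deficit = 25/2

Write each e_j = u_j / sqrt(<u_j, u_j>) where u_j is the displayed integer vector. Then <v, e_j> = <v, u_j> / sqrt(<u_j, u_j>), so |<v, e_j>|^2 = <v, u_j>^2 / <u_j, u_j>.
Coefficients: <v, e_1> = -2/sqrt(8), <v, e_2> = -3/sqrt(1).
Square and sum: Σ |<v, e_j>|^2 = 19/2.
Compute ||v||^2 = v·v = 22.
Deficit = 22 − 19/2 = 25/2 ≥ 0, confirming Bessel's inequality. (The deficit equals ||v − Σ <v,e_j> e_j||^2, the squared distance from v to span{e_j}.)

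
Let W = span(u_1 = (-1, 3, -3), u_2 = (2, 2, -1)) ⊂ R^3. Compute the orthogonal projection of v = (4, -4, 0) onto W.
proj_W(v) = (184/61, -104/61, 160/61)

Set up U = [u_1 | ... | u_2] ∈ R^(3×2). The projector onto W = col(U) is P = U (U^T U)^(-1) U^T.
Compute U^T U =
  [19, 7]
  [7, 9],
and U^T v = (-16, 0).
Solve U^T U · c = U^T v for the coefficients: c = (-72/61, 56/61). The projection is proj_W(v) = U c.
Check: (v - proj_W(v)) · u_1 = 0  (should be 0).
Check: (v - proj_W(v)) · u_2 = 0  (should be 0).
Result: proj_W(v) = (184/61, -104/61, 160/61).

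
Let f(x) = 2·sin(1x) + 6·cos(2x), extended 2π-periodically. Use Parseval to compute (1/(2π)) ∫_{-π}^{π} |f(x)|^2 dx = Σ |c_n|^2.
Σ |c_n|^2 = 20

Expand |f|^2 and use orthogonality of {sin(nx), cos(mx)} on [-π, π]:
  ∫_{-π}^{π} sin(nx)^2 dx = π, ∫ cos(mx)^2 dx = π, and cross terms integrate to 0.
So ∫_{-π}^{π} f(x)^2 dx = 2^2 · π + 6^2 · π = (4 + 36)π.
Divide by 2π: (4 + 36)/2 = 20.
By Parseval, this equals Σ |c_n|^2.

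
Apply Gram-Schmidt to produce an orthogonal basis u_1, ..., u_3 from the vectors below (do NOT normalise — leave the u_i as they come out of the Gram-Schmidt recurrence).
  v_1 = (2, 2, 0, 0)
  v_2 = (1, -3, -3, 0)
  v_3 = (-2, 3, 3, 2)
Orthogonal basis:
  u_1 = (2, 2, 0, 0)
  u_2 = (2, -2, -3, 0)
  u_3 = (-9/34, 9/34, -6/17, 2)

Apply the Gram-Schmidt recurrence
  u_1 = v_1
  u_i = v_i − Σ_{j<i} ((v_i · u_j) / (u_j · u_j)) · u_j.

Step by step this gives:
  u_1 = (2, 2, 0, 0)
  u_2 = (2, -2, -3, 0)
  u_3 = (-9/34, 9/34, -6/17, 2)

Orthogonality check:
  u_2 · u_1 = 0 (should be 0)
  u_3 · u_1 = 0 (should be 0)
  u_3 · u_2 = 0 (should be 0)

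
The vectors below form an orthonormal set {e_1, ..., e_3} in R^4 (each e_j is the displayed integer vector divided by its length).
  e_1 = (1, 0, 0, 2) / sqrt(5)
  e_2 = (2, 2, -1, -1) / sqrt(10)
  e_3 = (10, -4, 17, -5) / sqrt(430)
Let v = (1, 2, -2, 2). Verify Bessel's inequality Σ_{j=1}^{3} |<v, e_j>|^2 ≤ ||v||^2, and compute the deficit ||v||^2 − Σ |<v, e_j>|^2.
Σ |<v, e_j>|^2 = 2731/215; ||v||^2 = 13; deficit = 64/215

Write each e_j = u_j / sqrt(<u_j, u_j>) where u_j is the displayed integer vector. Then <v, e_j> = <v, u_j> / sqrt(<u_j, u_j>), so |<v, e_j>|^2 = <v, u_j>^2 / <u_j, u_j>.
Coefficients: <v, e_1> = 5/sqrt(5), <v, e_2> = 6/sqrt(10), <v, e_3> = -42/sqrt(430).
Square and sum: Σ |<v, e_j>|^2 = 2731/215.
Compute ||v||^2 = v·v = 13.
Deficit = 13 − 2731/215 = 64/215 ≥ 0, confirming Bessel's inequality. (The deficit equals ||v − Σ <v,e_j> e_j||^2, the squared distance from v to span{e_j}.)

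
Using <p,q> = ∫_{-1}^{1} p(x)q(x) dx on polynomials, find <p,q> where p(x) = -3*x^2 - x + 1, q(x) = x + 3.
<p,q> = -2/3

Expand the product: p(x)·q(x) = -3*x^3 - 10*x^2 - 2*x + 3.
∫_{-1}^{1} of each monomial x^k gives [2/(k+1) if k even, 0 if k odd]. Integrating term-by-term (or equivalently evaluating the antiderivative F(x) = -3*x^4/4 - 10*x^3/3 - x^2 + 3*x at the endpoints):
  F(1) − F(−1) = -25/12 − (-17/12) = -2/3.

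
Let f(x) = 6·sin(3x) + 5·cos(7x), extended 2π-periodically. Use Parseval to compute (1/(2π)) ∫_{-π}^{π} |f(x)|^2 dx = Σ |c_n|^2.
Σ |c_n|^2 = 61/2

Expand |f|^2 and use orthogonality of {sin(nx), cos(mx)} on [-π, π]:
  ∫_{-π}^{π} sin(nx)^2 dx = π, ∫ cos(mx)^2 dx = π, and cross terms integrate to 0.
So ∫_{-π}^{π} f(x)^2 dx = 6^2 · π + 5^2 · π = (36 + 25)π.
Divide by 2π: (36 + 25)/2 = 61/2.
By Parseval, this equals Σ |c_n|^2.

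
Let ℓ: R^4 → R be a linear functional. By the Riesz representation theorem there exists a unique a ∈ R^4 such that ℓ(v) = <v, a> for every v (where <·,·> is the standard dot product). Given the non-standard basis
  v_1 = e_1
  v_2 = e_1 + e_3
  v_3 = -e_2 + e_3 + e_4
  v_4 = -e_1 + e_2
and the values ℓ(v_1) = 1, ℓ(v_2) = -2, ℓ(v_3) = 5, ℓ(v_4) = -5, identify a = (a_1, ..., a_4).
a = (1, -4, -3, 4)

Write a = (a_1, ..., a_4) in the standard basis. For each basis vector v_i, ℓ(v_i) = <v_i, a> is a linear equation in the a_j's. Collect the n equations into a matrix system V a = ℓ, where row i of V is v_i (expressed in the standard basis). Since V is invertible (lower-triangular with 1s on the diagonal, up to permutation), solve by back-substitution:
  V =
[[1, 0, 0, 0],
 [1, 0, 1, 0],
 [0, -1, 1, 1],
 [-1, 1, 0, 0]]
  V a = (1, -2, 5, -5)
Solving gives a = (1, -4, -3, 4).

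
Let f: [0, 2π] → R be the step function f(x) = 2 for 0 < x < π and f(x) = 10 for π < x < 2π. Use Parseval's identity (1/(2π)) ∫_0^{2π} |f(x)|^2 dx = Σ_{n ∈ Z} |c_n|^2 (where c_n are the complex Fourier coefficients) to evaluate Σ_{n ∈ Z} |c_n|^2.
Σ |c_n|^2 = 52

Parseval equates the L^2 energy of f (normalised by 1/(2π)) with the ℓ^2 sum of its Fourier coefficients: (1/(2π)) ∫_0^{2π} |f|^2 = Σ |c_n|^2.
Compute the left side: (1/(2π)) [∫_0^π 2^2 dx + ∫_π^{2π} 10^2 dx] = (1/(2π)) · (4π + 100π) = (4 + 100)/2 = 52.
So Σ_{n ∈ Z} |c_n|^2 = 52.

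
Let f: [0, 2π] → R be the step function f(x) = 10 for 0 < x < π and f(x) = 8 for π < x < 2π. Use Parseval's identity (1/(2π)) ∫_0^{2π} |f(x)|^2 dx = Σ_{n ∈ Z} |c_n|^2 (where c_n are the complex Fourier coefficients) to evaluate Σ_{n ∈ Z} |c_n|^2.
Σ |c_n|^2 = 82

Parseval equates the L^2 energy of f (normalised by 1/(2π)) with the ℓ^2 sum of its Fourier coefficients: (1/(2π)) ∫_0^{2π} |f|^2 = Σ |c_n|^2.
Compute the left side: (1/(2π)) [∫_0^π 10^2 dx + ∫_π^{2π} 8^2 dx] = (1/(2π)) · (100π + 64π) = (100 + 64)/2 = 82.
So Σ_{n ∈ Z} |c_n|^2 = 82.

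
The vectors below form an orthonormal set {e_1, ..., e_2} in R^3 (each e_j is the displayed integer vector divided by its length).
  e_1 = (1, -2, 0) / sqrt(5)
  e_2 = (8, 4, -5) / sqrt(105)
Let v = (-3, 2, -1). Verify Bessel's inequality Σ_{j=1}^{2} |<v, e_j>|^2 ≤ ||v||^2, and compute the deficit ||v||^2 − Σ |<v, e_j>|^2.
Σ |<v, e_j>|^2 = 230/21; ||v||^2 = 14; deficit = 64/21

Write each e_j = u_j / sqrt(<u_j, u_j>) where u_j is the displayed integer vector. Then <v, e_j> = <v, u_j> / sqrt(<u_j, u_j>), so |<v, e_j>|^2 = <v, u_j>^2 / <u_j, u_j>.
Coefficients: <v, e_1> = -7/sqrt(5), <v, e_2> = -11/sqrt(105).
Square and sum: Σ |<v, e_j>|^2 = 230/21.
Compute ||v||^2 = v·v = 14.
Deficit = 14 − 230/21 = 64/21 ≥ 0, confirming Bessel's inequality. (The deficit equals ||v − Σ <v,e_j> e_j||^2, the squared distance from v to span{e_j}.)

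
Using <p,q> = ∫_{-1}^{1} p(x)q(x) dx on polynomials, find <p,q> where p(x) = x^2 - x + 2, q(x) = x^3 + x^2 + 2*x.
<p,q> = 0

Expand the product: p(x)·q(x) = x^5 + 3*x^3 + 4*x.
∫_{-1}^{1} of each monomial x^k gives [2/(k+1) if k even, 0 if k odd]. Integrating term-by-term (or equivalently evaluating the antiderivative F(x) = x^6/6 + 3*x^4/4 + 2*x^2 at the endpoints):
  F(1) − F(−1) = 35/12 − (35/12) = 0.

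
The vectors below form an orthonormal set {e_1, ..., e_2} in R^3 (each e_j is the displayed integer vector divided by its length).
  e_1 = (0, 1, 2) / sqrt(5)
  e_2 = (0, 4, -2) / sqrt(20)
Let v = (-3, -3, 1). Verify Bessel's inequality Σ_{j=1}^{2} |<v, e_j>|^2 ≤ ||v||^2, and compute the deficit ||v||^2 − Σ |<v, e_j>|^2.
Σ |<v, e_j>|^2 = 10; ||v||^2 = 19; deficit = 9

Write each e_j = u_j / sqrt(<u_j, u_j>) where u_j is the displayed integer vector. Then <v, e_j> = <v, u_j> / sqrt(<u_j, u_j>), so |<v, e_j>|^2 = <v, u_j>^2 / <u_j, u_j>.
Coefficients: <v, e_1> = -1/sqrt(5), <v, e_2> = -14/sqrt(20).
Square and sum: Σ |<v, e_j>|^2 = 10.
Compute ||v||^2 = v·v = 19.
Deficit = 19 − 10 = 9 ≥ 0, confirming Bessel's inequality. (The deficit equals ||v − Σ <v,e_j> e_j||^2, the squared distance from v to span{e_j}.)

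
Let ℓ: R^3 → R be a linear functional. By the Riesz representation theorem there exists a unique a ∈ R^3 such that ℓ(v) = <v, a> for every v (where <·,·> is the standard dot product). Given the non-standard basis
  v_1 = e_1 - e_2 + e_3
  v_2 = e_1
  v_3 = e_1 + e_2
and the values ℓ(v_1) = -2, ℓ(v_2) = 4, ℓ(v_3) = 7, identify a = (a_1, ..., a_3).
a = (4, 3, -3)

Write a = (a_1, ..., a_3) in the standard basis. For each basis vector v_i, ℓ(v_i) = <v_i, a> is a linear equation in the a_j's. Collect the n equations into a matrix system V a = ℓ, where row i of V is v_i (expressed in the standard basis). Since V is invertible (lower-triangular with 1s on the diagonal, up to permutation), solve by back-substitution:
  V =
[[1, -1, 1],
 [1, 0, 0],
 [1, 1, 0]]
  V a = (-2, 4, 7)
Solving gives a = (4, 3, -3).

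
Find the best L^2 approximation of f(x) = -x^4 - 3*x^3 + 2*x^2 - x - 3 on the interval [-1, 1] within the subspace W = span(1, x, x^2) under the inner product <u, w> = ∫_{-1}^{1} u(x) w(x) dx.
g(x) = 8*x^2/7 - 14*x/5 - 102/35

The best approximation g ∈ W is the orthogonal projection of f onto W. Writing g = a_0 + a_1 x + a_2 x^2, the coefficients solve the normal equations G · a = b where
  G_{ij} = <φ_i, φ_j> and b_i = <f, φ_i>, with φ_0 = 1, φ_1 = x, φ_2 = x^2.
G =
  [2, 0, 2/3]
  [0, 2/3, 0]
  [2/3, 0, 2/5],
b = (-76/15, -28/15, -52/35).
Solving gives a_0 = -102/35, a_1 = -14/5, a_2 = 8/7, so
  g(x) = 8*x^2/7 - 14*x/5 - 102/35.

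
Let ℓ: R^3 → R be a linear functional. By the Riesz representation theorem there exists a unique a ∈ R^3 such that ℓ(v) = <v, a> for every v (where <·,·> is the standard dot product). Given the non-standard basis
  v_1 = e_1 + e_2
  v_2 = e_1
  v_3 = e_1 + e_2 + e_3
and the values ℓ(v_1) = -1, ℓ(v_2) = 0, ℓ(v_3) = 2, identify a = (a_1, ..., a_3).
a = (0, -1, 3)

Write a = (a_1, ..., a_3) in the standard basis. For each basis vector v_i, ℓ(v_i) = <v_i, a> is a linear equation in the a_j's. Collect the n equations into a matrix system V a = ℓ, where row i of V is v_i (expressed in the standard basis). Since V is invertible (lower-triangular with 1s on the diagonal, up to permutation), solve by back-substitution:
  V =
[[1, 1, 0],
 [1, 0, 0],
 [1, 1, 1]]
  V a = (-1, 0, 2)
Solving gives a = (0, -1, 3).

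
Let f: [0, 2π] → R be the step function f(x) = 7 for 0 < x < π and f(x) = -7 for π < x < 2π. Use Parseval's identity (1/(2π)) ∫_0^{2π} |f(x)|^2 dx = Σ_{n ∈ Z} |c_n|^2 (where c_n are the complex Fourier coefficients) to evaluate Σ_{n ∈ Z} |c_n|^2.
Σ |c_n|^2 = 49

Parseval equates the L^2 energy of f (normalised by 1/(2π)) with the ℓ^2 sum of its Fourier coefficients: (1/(2π)) ∫_0^{2π} |f|^2 = Σ |c_n|^2.
Compute the left side: (1/(2π)) [∫_0^π 7^2 dx + ∫_π^{2π} (-7)^2 dx] = (1/(2π)) · (49π + 49π) = (49 + 49)/2 = 49.
So Σ_{n ∈ Z} |c_n|^2 = 49.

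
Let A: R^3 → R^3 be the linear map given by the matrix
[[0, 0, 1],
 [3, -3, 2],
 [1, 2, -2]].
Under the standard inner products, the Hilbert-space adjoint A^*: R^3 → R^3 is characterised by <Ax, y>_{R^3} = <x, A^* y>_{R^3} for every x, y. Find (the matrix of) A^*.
A^* = A^T =
[[0, 3, 1],
 [0, -3, 2],
 [1, 2, -2]]

For real matrices with standard dot products, the defining identity <Ax, y> = <x, A^* y> gives (Ax)^T y = x^T (A^*) y, i.e. x^T A^T y = x^T (A^*) y. Since this holds for all x, y, we must have A^* = A^T. Therefore
A^* =
[[0, 3, 1],
 [0, -3, 2],
 [1, 2, -2]].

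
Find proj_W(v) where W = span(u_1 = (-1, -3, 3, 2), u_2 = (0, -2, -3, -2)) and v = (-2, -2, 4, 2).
proj_W(v) = (-18/19, -42/19, 72/19, 48/19)

Set up U = [u_1 | ... | u_2] ∈ R^(4×2). The projector onto W = col(U) is P = U (U^T U)^(-1) U^T.
Compute U^T U =
  [23, -7]
  [-7, 17],
and U^T v = (24, -12).
Solve U^T U · c = U^T v for the coefficients: c = (18/19, -6/19). The projection is proj_W(v) = U c.
Check: (v - proj_W(v)) · u_1 = 0  (should be 0).
Check: (v - proj_W(v)) · u_2 = 0  (should be 0).
Result: proj_W(v) = (-18/19, -42/19, 72/19, 48/19).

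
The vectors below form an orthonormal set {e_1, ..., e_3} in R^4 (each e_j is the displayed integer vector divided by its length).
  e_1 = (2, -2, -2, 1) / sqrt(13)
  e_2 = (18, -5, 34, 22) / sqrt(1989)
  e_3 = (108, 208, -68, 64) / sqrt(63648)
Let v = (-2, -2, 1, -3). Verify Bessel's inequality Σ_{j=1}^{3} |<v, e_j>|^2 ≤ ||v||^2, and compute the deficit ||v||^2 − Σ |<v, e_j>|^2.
Σ |<v, e_j>|^2 = 419/26; ||v||^2 = 18; deficit = 49/26

Write each e_j = u_j / sqrt(<u_j, u_j>) where u_j is the displayed integer vector. Then <v, e_j> = <v, u_j> / sqrt(<u_j, u_j>), so |<v, e_j>|^2 = <v, u_j>^2 / <u_j, u_j>.
Coefficients: <v, e_1> = -5/sqrt(13), <v, e_2> = -58/sqrt(1989), <v, e_3> = -892/sqrt(63648).
Square and sum: Σ |<v, e_j>|^2 = 419/26.
Compute ||v||^2 = v·v = 18.
Deficit = 18 − 419/26 = 49/26 ≥ 0, confirming Bessel's inequality. (The deficit equals ||v − Σ <v,e_j> e_j||^2, the squared distance from v to span{e_j}.)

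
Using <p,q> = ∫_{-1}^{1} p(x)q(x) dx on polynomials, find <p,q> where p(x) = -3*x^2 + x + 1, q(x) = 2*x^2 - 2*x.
<p,q> = -12/5

Expand the product: p(x)·q(x) = -6*x^4 + 8*x^3 - 2*x.
∫_{-1}^{1} of each monomial x^k gives [2/(k+1) if k even, 0 if k odd]. Integrating term-by-term (or equivalently evaluating the antiderivative F(x) = -6*x^5/5 + 2*x^4 - x^2 at the endpoints):
  F(1) − F(−1) = -1/5 − (11/5) = -12/5.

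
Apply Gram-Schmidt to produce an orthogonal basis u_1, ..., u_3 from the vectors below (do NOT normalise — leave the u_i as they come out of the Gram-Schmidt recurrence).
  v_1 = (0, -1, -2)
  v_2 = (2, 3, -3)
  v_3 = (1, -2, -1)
Orthogonal basis:
  u_1 = (0, -1, -2)
  u_2 = (2, 18/5, -9/5)
  u_3 = (135/101, -60/101, 30/101)

Apply the Gram-Schmidt recurrence
  u_1 = v_1
  u_i = v_i − Σ_{j<i} ((v_i · u_j) / (u_j · u_j)) · u_j.

Step by step this gives:
  u_1 = (0, -1, -2)
  u_2 = (2, 18/5, -9/5)
  u_3 = (135/101, -60/101, 30/101)

Orthogonality check:
  u_2 · u_1 = 0 (should be 0)
  u_3 · u_1 = 0 (should be 0)
  u_3 · u_2 = 0 (should be 0)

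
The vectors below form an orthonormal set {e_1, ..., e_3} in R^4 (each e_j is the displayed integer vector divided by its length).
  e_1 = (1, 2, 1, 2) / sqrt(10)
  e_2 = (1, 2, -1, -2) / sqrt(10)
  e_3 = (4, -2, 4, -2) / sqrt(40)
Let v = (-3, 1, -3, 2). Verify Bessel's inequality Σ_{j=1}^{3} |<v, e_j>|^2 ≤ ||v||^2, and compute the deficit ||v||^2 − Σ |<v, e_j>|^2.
Σ |<v, e_j>|^2 = 229/10; ||v||^2 = 23; deficit = 1/10

Write each e_j = u_j / sqrt(<u_j, u_j>) where u_j is the displayed integer vector. Then <v, e_j> = <v, u_j> / sqrt(<u_j, u_j>), so |<v, e_j>|^2 = <v, u_j>^2 / <u_j, u_j>.
Coefficients: <v, e_1> = 0/sqrt(10), <v, e_2> = -2/sqrt(10), <v, e_3> = -30/sqrt(40).
Square and sum: Σ |<v, e_j>|^2 = 229/10.
Compute ||v||^2 = v·v = 23.
Deficit = 23 − 229/10 = 1/10 ≥ 0, confirming Bessel's inequality. (The deficit equals ||v − Σ <v,e_j> e_j||^2, the squared distance from v to span{e_j}.)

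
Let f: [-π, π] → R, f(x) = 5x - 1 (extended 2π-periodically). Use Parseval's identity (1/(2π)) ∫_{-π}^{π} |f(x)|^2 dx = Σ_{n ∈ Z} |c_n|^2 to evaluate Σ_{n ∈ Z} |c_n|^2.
Σ |c_n|^2 = 25π^2/3 + 1

Expand and integrate term by term over [-π, π]:
  ∫ (5x)^2 dx = 25·(2π^3/3); ∫ 2·5·(-1)·x dx = 0 (odd integrand); ∫ (-1)^2 dx = 1·2π.
So (1/(2π)) ∫_{-π}^{π} (5x - 1)^2 dx = 25π^2/3 + 1 = 25π^2/3 + 1.
Parseval ⇒ Σ |c_n|^2 = 25π^2/3 + 1.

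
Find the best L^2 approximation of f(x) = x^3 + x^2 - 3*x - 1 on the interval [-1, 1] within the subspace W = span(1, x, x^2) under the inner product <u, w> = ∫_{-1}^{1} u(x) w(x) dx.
g(x) = x^2 - 12*x/5 - 1

The best approximation g ∈ W is the orthogonal projection of f onto W. Writing g = a_0 + a_1 x + a_2 x^2, the coefficients solve the normal equations G · a = b where
  G_{ij} = <φ_i, φ_j> and b_i = <f, φ_i>, with φ_0 = 1, φ_1 = x, φ_2 = x^2.
G =
  [2, 0, 2/3]
  [0, 2/3, 0]
  [2/3, 0, 2/5],
b = (-4/3, -8/5, -4/15).
Solving gives a_0 = -1, a_1 = -12/5, a_2 = 1, so
  g(x) = x^2 - 12*x/5 - 1.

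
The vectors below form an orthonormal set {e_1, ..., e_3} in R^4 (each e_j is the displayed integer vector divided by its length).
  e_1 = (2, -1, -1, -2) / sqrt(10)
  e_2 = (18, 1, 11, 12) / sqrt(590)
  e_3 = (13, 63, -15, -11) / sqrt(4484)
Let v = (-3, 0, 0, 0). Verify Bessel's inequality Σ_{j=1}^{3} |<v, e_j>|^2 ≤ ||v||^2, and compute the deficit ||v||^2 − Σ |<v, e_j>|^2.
Σ |<v, e_j>|^2 = 675/76; ||v||^2 = 9; deficit = 9/76

Write each e_j = u_j / sqrt(<u_j, u_j>) where u_j is the displayed integer vector. Then <v, e_j> = <v, u_j> / sqrt(<u_j, u_j>), so |<v, e_j>|^2 = <v, u_j>^2 / <u_j, u_j>.
Coefficients: <v, e_1> = -6/sqrt(10), <v, e_2> = -54/sqrt(590), <v, e_3> = -39/sqrt(4484).
Square and sum: Σ |<v, e_j>|^2 = 675/76.
Compute ||v||^2 = v·v = 9.
Deficit = 9 − 675/76 = 9/76 ≥ 0, confirming Bessel's inequality. (The deficit equals ||v − Σ <v,e_j> e_j||^2, the squared distance from v to span{e_j}.)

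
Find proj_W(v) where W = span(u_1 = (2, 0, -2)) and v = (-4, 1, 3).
proj_W(v) = (-7/2, 0, 7/2)

Set up U = [u_1 | ... | u_1] ∈ R^(3×1). The projector onto W = col(U) is P = U (U^T U)^(-1) U^T.
Compute U^T U =
  [8],
and U^T v = (-14).
Solve U^T U · c = U^T v for the coefficients: c = (-7/4). The projection is proj_W(v) = U c.
Check: (v - proj_W(v)) · u_1 = 0  (should be 0).
Result: proj_W(v) = (-7/2, 0, 7/2).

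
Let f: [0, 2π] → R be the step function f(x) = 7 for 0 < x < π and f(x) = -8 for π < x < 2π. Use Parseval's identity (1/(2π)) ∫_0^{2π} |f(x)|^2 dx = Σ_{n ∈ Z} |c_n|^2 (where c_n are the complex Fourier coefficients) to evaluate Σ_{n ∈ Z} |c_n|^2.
Σ |c_n|^2 = 113/2

Parseval equates the L^2 energy of f (normalised by 1/(2π)) with the ℓ^2 sum of its Fourier coefficients: (1/(2π)) ∫_0^{2π} |f|^2 = Σ |c_n|^2.
Compute the left side: (1/(2π)) [∫_0^π 7^2 dx + ∫_π^{2π} (-8)^2 dx] = (1/(2π)) · (49π + 64π) = (49 + 64)/2 = 113/2.
So Σ_{n ∈ Z} |c_n|^2 = 113/2.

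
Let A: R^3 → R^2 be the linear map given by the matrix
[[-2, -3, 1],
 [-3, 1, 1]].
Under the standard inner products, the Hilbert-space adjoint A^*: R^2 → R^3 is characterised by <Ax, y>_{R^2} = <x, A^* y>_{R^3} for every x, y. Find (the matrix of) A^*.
A^* = A^T =
[[-2, -3],
 [-3, 1],
 [1, 1]]

For real matrices with standard dot products, the defining identity <Ax, y> = <x, A^* y> gives (Ax)^T y = x^T (A^*) y, i.e. x^T A^T y = x^T (A^*) y. Since this holds for all x, y, we must have A^* = A^T. Therefore
A^* =
[[-2, -3],
 [-3, 1],
 [1, 1]].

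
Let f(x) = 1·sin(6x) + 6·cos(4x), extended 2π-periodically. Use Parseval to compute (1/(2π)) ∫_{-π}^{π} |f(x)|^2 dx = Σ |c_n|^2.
Σ |c_n|^2 = 37/2

Expand |f|^2 and use orthogonality of {sin(nx), cos(mx)} on [-π, π]:
  ∫_{-π}^{π} sin(nx)^2 dx = π, ∫ cos(mx)^2 dx = π, and cross terms integrate to 0.
So ∫_{-π}^{π} f(x)^2 dx = 1^2 · π + 6^2 · π = (1 + 36)π.
Divide by 2π: (1 + 36)/2 = 37/2.
By Parseval, this equals Σ |c_n|^2.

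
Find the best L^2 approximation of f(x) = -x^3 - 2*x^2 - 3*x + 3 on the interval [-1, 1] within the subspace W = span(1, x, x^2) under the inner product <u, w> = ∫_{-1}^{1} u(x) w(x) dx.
g(x) = -2*x^2 - 18*x/5 + 3

The best approximation g ∈ W is the orthogonal projection of f onto W. Writing g = a_0 + a_1 x + a_2 x^2, the coefficients solve the normal equations G · a = b where
  G_{ij} = <φ_i, φ_j> and b_i = <f, φ_i>, with φ_0 = 1, φ_1 = x, φ_2 = x^2.
G =
  [2, 0, 2/3]
  [0, 2/3, 0]
  [2/3, 0, 2/5],
b = (14/3, -12/5, 6/5).
Solving gives a_0 = 3, a_1 = -18/5, a_2 = -2, so
  g(x) = -2*x^2 - 18*x/5 + 3.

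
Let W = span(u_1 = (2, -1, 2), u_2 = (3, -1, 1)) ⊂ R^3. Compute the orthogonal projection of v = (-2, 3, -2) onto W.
proj_W(v) = (-22/9, 11/9, -22/9)

Set up U = [u_1 | ... | u_2] ∈ R^(3×2). The projector onto W = col(U) is P = U (U^T U)^(-1) U^T.
Compute U^T U =
  [9, 9]
  [9, 11],
and U^T v = (-11, -11).
Solve U^T U · c = U^T v for the coefficients: c = (-11/9, 0). The projection is proj_W(v) = U c.
Check: (v - proj_W(v)) · u_1 = 0  (should be 0).
Check: (v - proj_W(v)) · u_2 = 0  (should be 0).
Result: proj_W(v) = (-22/9, 11/9, -22/9).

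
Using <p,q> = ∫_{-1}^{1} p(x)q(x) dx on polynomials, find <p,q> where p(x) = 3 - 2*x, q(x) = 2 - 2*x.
<p,q> = 44/3

Expand the product: p(x)·q(x) = 4*x^2 - 10*x + 6.
∫_{-1}^{1} of each monomial x^k gives [2/(k+1) if k even, 0 if k odd]. Integrating term-by-term (or equivalently evaluating the antiderivative F(x) = 4*x^3/3 - 5*x^2 + 6*x at the endpoints):
  F(1) − F(−1) = 7/3 − (-37/3) = 44/3.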